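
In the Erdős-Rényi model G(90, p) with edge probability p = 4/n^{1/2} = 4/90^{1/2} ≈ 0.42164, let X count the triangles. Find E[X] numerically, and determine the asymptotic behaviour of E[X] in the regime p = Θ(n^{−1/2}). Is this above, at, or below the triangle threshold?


Number of potential triangles: C(90, 3) = 117480.
Each occurs with probability p³ ≈ (0.42164)³ ≈ 7.4957693e-02.
By linearity: E[X] = C(90, 3)·p³ ≈ 117480 · 7.4957693e-02 ≈ 8806.02974.
Since α = 1/2 < 1, p = c/n^{1/2} ≫ 1/n is above the triangle threshold p ~ 1/n. Asymptotically E[X] ~ (c³/6)·n^{3(1−α)} = (4³/6)·n^{1.5} → ∞; triangles are abundant w.h.p.

E[X] ≈ 8806.02974; in regime p = Θ(1/n^{1/2}) E[X] diverges (above the triangle threshold p ~ 1/n).


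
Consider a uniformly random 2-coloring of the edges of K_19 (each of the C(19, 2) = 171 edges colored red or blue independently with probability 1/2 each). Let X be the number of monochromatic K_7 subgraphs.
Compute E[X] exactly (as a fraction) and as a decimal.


Let X = Σ_S X_S over the C(19, 7) = 50388 subsets S of size 7, where X_S = 1 if the K_7 on S is monochromatic.
For a fixed S, the K_7 on S has C(7, 2) = 21 edges. P[all 21 edges red] = (1/2)^21, and likewise for blue, so P[monochromatic] = 2·(1/2)^21 = 2^{1 − 21} = 1/1048576.
By linearity: E[X] = C(19, 7) · 2^{1 − 21} = 50388 · 1/1048576 = 12597/262144.
Numerically: E[X] ≈ 0.04805.

E[X] = C(19,7)·2^(1−C(7,2)) = 12597/262144 ≈ 0.04805.


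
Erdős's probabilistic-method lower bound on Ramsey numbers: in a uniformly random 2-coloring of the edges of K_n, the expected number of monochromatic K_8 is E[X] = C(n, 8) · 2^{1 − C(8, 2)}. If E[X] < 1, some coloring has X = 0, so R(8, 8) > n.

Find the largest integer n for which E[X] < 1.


We need C(n, 8) · 2^{1 − 28} < 1, i.e. C(n, 8) < 2^{28 − 1} = 134217728.
Check values of n near the boundary:
  n = 36: C(36, 8) = 30260340; 30260340 < 134217728? YES
  n = 37: C(37, 8) = 38608020; 38608020 < 134217728? YES
  n = 38: C(38, 8) = 48903492; 48903492 < 134217728? YES
  n = 39: C(39, 8) = 61523748; 61523748 < 134217728? YES
  n = 40: C(40, 8) = 76904685; 76904685 < 134217728? YES
  n = 41: C(41, 8) = 95548245; 95548245 < 134217728? YES
  n = 42: C(42, 8) = 118030185; 118030185 < 134217728? YES
  n = 43: C(43, 8) = 145008513; 145008513 < 134217728? NO
The largest n with C(n, 8) < 134217728 is n = 42 (where E[X] = 118030185/134217728 ≈ 0.8793934). Hence R(8, 8) > 42, i.e. R(8, 8) ≥ 43.

Largest n = 42; hence R(8, 8) > 42.


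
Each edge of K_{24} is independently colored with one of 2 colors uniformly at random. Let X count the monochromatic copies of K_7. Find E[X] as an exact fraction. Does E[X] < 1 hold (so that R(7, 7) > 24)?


E[X] = C(24, 7) · 2^{1 − 21} = 346104 · 2^{−20} = 346104/1048576.
As a reduced fraction: E[X] = 43263/131072 ≈ 0.33007.
Is E[X] < 1? YES.
Since E[X] < 1, there exists a 2-coloring of K_{24} with no monochromatic K_7; hence R(7, 7) > 24.

E[X] = 43263/131072 ≈ 0.33007; E[X] < 1, so R(7, 7) > 24.


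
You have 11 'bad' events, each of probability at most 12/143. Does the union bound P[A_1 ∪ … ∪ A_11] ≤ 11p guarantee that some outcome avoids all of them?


Union bound: P[∪_{i=1}^{11} A_i] ≤ Σ_i P[A_i] ≤ 11·p = 11·(12/143) = 12/13.
Numerically: 12/13 ≈ 0.923.
Is 12/13 < 1? YES.
Since P[∪ A_i] ≤ 12/13 < 1, the complement has P[∩ A_i^c] ≥ 1 − 12/13 = 1/13 > 0, so some outcome avoids every A_i.

11·p = 12/13 ≈ 0.923; existence CERTIFIED by the union bound.


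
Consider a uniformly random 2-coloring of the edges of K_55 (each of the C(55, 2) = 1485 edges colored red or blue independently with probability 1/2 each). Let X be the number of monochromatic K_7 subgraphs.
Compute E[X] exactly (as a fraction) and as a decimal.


Let X = Σ_S X_S over the C(55, 7) = 202927725 subsets S of size 7, where X_S = 1 if the K_7 on S is monochromatic.
For a fixed S, the K_7 on S has C(7, 2) = 21 edges. P[all 21 edges red] = (1/2)^21, and likewise for blue, so P[monochromatic] = 2·(1/2)^21 = 2^{1 − 21} = 1/1048576.
By linearity: E[X] = C(55, 7) · 2^{1 − 21} = 202927725 · 1/1048576 = 202927725/1048576.
Numerically: E[X] ≈ 193.526959.

E[X] = C(55,7)·2^(1−C(7,2)) = 202927725/1048576 ≈ 193.526959.


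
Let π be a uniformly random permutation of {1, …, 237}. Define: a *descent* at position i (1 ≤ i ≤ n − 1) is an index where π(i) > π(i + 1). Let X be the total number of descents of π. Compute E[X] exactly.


Write X = Σ X_I over i = 1, …, 236, with X_I the indicator of one descent.
There are 236 indicators.
For each fixed i, the pair (π(i), π(i+1)) is a uniformly random ordered pair of distinct values from {1, …, 237}; by symmetry P[π(i) > π(i+1)] = 1/2.
By linearity: E[X] = 236 · (1/2) = (237 − 1) · (1/2) = 118 ≈ 118.000000.

E[X] = 118 = 118.000000.


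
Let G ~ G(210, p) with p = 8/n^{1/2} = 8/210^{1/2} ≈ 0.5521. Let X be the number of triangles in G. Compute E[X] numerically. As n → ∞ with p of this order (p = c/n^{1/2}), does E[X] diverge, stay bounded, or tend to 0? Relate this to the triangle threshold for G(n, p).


Number of potential triangles: C(210, 3) = 1521520.
Each occurs with probability p³ ≈ (0.5521)³ ≈ 1.682446e-01.
By linearity: E[X] = C(210, 3)·p³ ≈ 1521520 · 1.682446e-01 ≈ 255987.4560.
Since α = 1/2 < 1, p = c/n^{1/2} ≫ 1/n is above the triangle threshold p ~ 1/n. Asymptotically E[X] ~ (c³/6)·n^{3(1−α)} = (8³/6)·n^{1.5} → ∞; triangles are abundant w.h.p.

E[X] ≈ 255987.4560; in regime p = Θ(1/n^{1/2}) E[X] diverges (above the triangle threshold p ~ 1/n).


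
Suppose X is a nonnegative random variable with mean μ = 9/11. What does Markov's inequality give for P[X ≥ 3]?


μ = E[X] = 9/11, a = 3.
Markov: P[X ≥ 3] ≤ μ/a = (9/11)/3 = 3/11.
Numerically: ≈ 0.272727.
(Since a = 3 > μ = 0.818182, the bound 3/11 is < 1 and informative.)

P[X ≥ 3] ≤ 3/11 ≈ 0.272727.


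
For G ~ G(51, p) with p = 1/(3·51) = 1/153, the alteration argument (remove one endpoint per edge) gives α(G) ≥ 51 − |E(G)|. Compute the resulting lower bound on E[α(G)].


E[|E(G)|] = C(51, 2)·p = 1275 · (1/153) = 25/3.
E[α(G)] ≥ n − E[|E(G)|] = 51 − 25/3 = 128/3.
Numerically: ≈ 42.6667.
(This is only a lower bound; the true E[α(G)] may be larger.)

E[α(G)] ≥ 128/3 ≈ 42.6667.


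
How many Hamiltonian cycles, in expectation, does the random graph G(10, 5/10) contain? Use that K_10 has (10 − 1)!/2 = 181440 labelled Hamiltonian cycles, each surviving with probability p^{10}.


K_10 has (10 − 1)!/2 = 181440 labelled Hamiltonian cycles.
For each such Hamiltonian cycle H, let X_H = 1 if all 10 edges of H are present in G. Then P[X_H = 1] = p^{10} = (1/2)^{10} = 1/1024.
By linearity: E[X] = Σ_H E[X_H] = 181440 · p^{10} = 181440 · 1/1024 = 2835/16.
Numerically: E[X] ≈ 177.

E[X] = 181440 · (1/2)^{10} = 2835/16 ≈ 177.


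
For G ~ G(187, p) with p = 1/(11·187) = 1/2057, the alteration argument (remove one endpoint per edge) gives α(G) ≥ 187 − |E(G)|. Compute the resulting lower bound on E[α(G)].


E[|E(G)|] = C(187, 2)·p = 17391 · (1/2057) = 93/11.
E[α(G)] ≥ n − E[|E(G)|] = 187 − 93/11 = 1964/11.
Numerically: ≈ 178.545.
(This is only a lower bound; the true E[α(G)] may be larger.)

E[α(G)] ≥ 1964/11 ≈ 178.545.


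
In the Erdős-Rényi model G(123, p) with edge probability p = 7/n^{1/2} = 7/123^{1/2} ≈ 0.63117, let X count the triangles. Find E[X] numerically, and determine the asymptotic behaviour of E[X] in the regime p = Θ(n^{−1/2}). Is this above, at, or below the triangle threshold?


Number of potential triangles: C(123, 3) = 302621.
Each occurs with probability p³ ≈ (0.63117)³ ≈ 2.5144121e-01.
By linearity: E[X] = C(123, 3)·p³ ≈ 302621 · 2.5144121e-01 ≈ 76091.38952.
Since α = 1/2 < 1, p = c/n^{1/2} ≫ 1/n is above the triangle threshold p ~ 1/n. Asymptotically E[X] ~ (c³/6)·n^{3(1−α)} = (7³/6)·n^{1.5} → ∞; triangles are abundant w.h.p.

E[X] ≈ 76091.38952; in regime p = Θ(1/n^{1/2}) E[X] diverges (above the triangle threshold p ~ 1/n).


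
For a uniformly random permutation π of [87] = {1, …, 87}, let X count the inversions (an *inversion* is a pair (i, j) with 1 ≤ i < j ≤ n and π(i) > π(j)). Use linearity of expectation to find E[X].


Write X = Σ X_I over the C(87, 2) = 3741 pairs i < j, with X_I the indicator of one inversion.
There are 3741 indicators.
For each fixed pair i < j, the values π(i) and π(j) are two distinct elements of {1, …, 87} in uniformly random order; by symmetry P[π(i) > π(j)] = 1/2.
By linearity: E[X] = 3741 · (1/2) = C(87, 2) · (1/2) = 3741/2 = 3741/2 ≈ 1870.5000.

E[X] = 3741/2 = 1870.5000.


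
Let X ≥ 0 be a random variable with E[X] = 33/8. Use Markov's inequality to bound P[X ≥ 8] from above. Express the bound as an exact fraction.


μ = E[X] = 33/8, a = 8.
Markov: P[X ≥ 8] ≤ μ/a = (33/8)/8 = 33/64.
Numerically: ≈ 0.515625.
(Since a = 8 > μ = 4.125000, the bound 33/64 is < 1 and informative.)

P[X ≥ 8] ≤ 33/64 ≈ 0.515625.


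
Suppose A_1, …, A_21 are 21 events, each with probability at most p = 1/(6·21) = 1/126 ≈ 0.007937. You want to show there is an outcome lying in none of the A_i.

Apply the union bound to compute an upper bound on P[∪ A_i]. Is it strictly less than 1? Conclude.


Union bound: P[∪_{i=1}^{21} A_i] ≤ Σ_i P[A_i] ≤ 21·p = 21·(1/126) = 1/6.
Numerically: 1/6 ≈ 0.166667.
Is 1/6 < 1? YES.
Since P[∪ A_i] ≤ 1/6 < 1, the complement has P[∩ A_i^c] ≥ 1 − 1/6 = 5/6 > 0, so some outcome avoids every A_i.

21·p = 1/6 ≈ 0.166667; existence CERTIFIED by the union bound.


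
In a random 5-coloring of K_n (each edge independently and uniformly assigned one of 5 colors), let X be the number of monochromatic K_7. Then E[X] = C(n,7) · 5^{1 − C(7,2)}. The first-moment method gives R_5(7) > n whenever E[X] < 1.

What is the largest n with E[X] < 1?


We need C(n, 7) · 5^{1 − 21} < 1, i.e. C(n, 7) < 5^{21 − 1} = 95367431640625.
Check values of n near the boundary:
  n = 336: C(336, 7) = 90079147136880; 90079147136880 < 95367431640625? YES
  n = 337: C(337, 7) = 91989916924632; 91989916924632 < 95367431640625? YES
  n = 338: C(338, 7) = 93935323022736; 93935323022736 < 95367431640625? YES
  n = 339: C(339, 7) = 95915887062372; 95915887062372 < 95367431640625? NO
  n = 340: C(340, 7) = 97932136940560; 97932136940560 < 95367431640625? NO
The largest n with C(n, 7) < 95367431640625 is n = 338 (where E[X] = 93935323022736/95367431640625 ≈ 0.984983). Hence R_5(7) > 338, i.e. R_5(7) ≥ 339.

Largest n = 338; hence R_5(7) > 338.


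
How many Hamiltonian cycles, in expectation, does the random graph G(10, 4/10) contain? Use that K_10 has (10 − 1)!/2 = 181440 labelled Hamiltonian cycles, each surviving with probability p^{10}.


K_10 has (10 − 1)!/2 = 181440 labelled Hamiltonian cycles.
For each such Hamiltonian cycle H, let X_H = 1 if all 10 edges of H are present in G. Then P[X_H = 1] = p^{10} = (2/5)^{10} = 1024/9765625.
By linearity of expectation: E[X] = Σ_H E[X_H] = 181440 · p^{10} = 181440 · 1024/9765625 = 37158912/1953125.
Numerically: E[X] ≈ 19.025.

E[X] = 181440 · (2/5)^{10} = 37158912/1953125 ≈ 19.025.


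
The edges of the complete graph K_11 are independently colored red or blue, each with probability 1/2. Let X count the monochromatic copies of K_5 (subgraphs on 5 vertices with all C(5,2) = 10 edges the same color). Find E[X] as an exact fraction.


Let X = Σ_S X_S over the C(11, 5) = 462 subsets S of size 5, where X_S = 1 if the K_5 on S is monochromatic.
For a fixed S, the K_5 on S has C(5, 2) = 10 edges. P[all 10 edges red] = (1/2)^10, and likewise for blue, so P[monochromatic] = 2·(1/2)^10 = 2^{1 − 10} = 1/512.
By linearity of expectation: E[X] = C(11, 5) · 2^{1 − 10} = 462 · 1/512 = 231/256.
Numerically: E[X] ≈ 0.90234.

E[X] = C(11,5)·2^(1−C(5,2)) = 231/256 ≈ 0.90234.


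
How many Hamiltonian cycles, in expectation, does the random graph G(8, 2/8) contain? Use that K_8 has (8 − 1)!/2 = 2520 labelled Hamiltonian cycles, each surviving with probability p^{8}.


K_8 has (8 − 1)!/2 = 2520 labelled Hamiltonian cycles.
For each such Hamiltonian cycle H, let X_H = 1 if all 8 edges of H are present in G. Then P[X_H = 1] = p^{8} = (1/4)^{8} = 1/65536.
By linearity: E[X] = Σ_H E[X_H] = 2520 · p^{8} = 2520 · 1/65536 = 315/8192.
Numerically: E[X] ≈ 0.038452.

E[X] = 2520 · (1/4)^{8} = 315/8192 ≈ 0.038452.


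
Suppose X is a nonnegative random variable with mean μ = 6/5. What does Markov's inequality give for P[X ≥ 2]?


μ = E[X] = 6/5, a = 2.
Markov: P[X ≥ 2] ≤ μ/a = (6/5)/2 = 3/5.
Numerically: ≈ 0.600.
(Since a = 2 > μ = 1.200, the bound 3/5 is < 1 and informative.)

P[X ≥ 2] ≤ 3/5 ≈ 0.600.


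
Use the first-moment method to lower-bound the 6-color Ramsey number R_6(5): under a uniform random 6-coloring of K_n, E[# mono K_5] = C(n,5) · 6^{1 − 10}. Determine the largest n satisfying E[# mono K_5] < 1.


We need C(n, 5) · 6^{1 − 10} < 1, i.e. C(n, 5) < 6^{10 − 1} = 10077696.
Check values of n near the boundary:
  n = 65: C(65, 5) = 8259888; 8259888 < 10077696? YES
  n = 66: C(66, 5) = 8936928; 8936928 < 10077696? YES
  n = 67: C(67, 5) = 9657648; 9657648 < 10077696? YES
  n = 68: C(68, 5) = 10424128; 10424128 < 10077696? NO
  n = 69: C(69, 5) = 11238513; 11238513 < 10077696? NO
  n = 70: C(70, 5) = 12103014; 12103014 < 10077696? NO
The largest n with C(n, 5) < 10077696 is n = 67 (where E[X] = 67067/69984 ≈ 0.95832). Hence R_6(5) > 67, i.e. R_6(5) ≥ 68.

Largest n = 67; hence R_6(5) > 67.


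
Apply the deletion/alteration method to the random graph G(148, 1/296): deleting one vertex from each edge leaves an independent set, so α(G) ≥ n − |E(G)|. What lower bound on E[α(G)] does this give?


E[|E(G)|] = C(148, 2)·p = 10878 · (1/296) = 147/4.
E[α(G)] ≥ n − E[|E(G)|] = 148 − 147/4 = 445/4.
Numerically: ≈ 111.250000.
(This is only a lower bound; the true E[α(G)] may be larger.)

E[α(G)] ≥ 445/4 ≈ 111.250000.


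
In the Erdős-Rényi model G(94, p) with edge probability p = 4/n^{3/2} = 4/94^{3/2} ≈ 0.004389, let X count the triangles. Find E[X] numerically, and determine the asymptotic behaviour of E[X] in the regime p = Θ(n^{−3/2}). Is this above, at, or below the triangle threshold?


Number of potential triangles: C(94, 3) = 134044.
Each occurs with probability p³ ≈ (0.004389)³ ≈ 8.454825e-08.
By linearity: E[X] = C(94, 3)·p³ ≈ 134044 · 8.454825e-08 ≈ 0.0113.
Since α = 3/2 > 1, p = c/n^{3/2} = o(1/n) is below the triangle threshold p ~ 1/n. Asymptotically E[X] ~ (c³/6)·n^{3(1−α)} = (4³/6)·n^{-1.5} → 0, so by Markov's inequality G has no triangles w.h.p.

E[X] ≈ 0.0113; in regime p = Θ(1/n^{3/2}) E[X] tends to 0 (below the triangle threshold p ~ 1/n).


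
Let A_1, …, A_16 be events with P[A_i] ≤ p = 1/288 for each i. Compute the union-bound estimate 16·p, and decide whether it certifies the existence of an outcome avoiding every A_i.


Union bound: P[∪_{i=1}^{16} A_i] ≤ Σ_i P[A_i] ≤ 16·p = 16·(1/288) = 1/18.
Numerically: 1/18 ≈ 0.0556.
Is 1/18 < 1? YES.
Since P[∪ A_i] ≤ 1/18 < 1, the complement has P[∩ A_i^c] ≥ 1 − 1/18 = 17/18 > 0, so some outcome avoids every A_i.

16·p = 1/18 ≈ 0.0556; existence CERTIFIED by the union bound.


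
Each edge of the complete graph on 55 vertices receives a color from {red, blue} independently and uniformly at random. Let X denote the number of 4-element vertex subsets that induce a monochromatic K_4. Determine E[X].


Let X = Σ_S X_S over the C(55, 4) = 341055 subsets S of size 4, where X_S = 1 if the K_4 on S is monochromatic.
For a fixed S, the K_4 on S has C(4, 2) = 6 edges. P[all 6 edges red] = (1/2)^6, and likewise for blue, so P[monochromatic] = 2·(1/2)^6 = 2^{1 − 6} = 1/32.
By linearity: E[X] = C(55, 4) · 2^{1 − 6} = 341055 · 1/32 = 341055/32.
Numerically: E[X] ≈ 10657.968750.

E[X] = C(55,4)·2^(1−C(4,2)) = 341055/32 ≈ 10657.968750.


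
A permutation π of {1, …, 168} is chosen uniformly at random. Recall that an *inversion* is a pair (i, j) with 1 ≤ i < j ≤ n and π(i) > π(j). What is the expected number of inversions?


Write X = Σ X_I over the C(168, 2) = 14028 pairs i < j, with X_I the indicator of one inversion.
There are 14028 indicators.
For each fixed pair i < j, the values π(i) and π(j) are two distinct elements of {1, …, 168} in uniformly random order; by symmetry P[π(i) > π(j)] = 1/2.
By linearity: E[X] = 14028 · (1/2) = C(168, 2) · (1/2) = 14028/2 = 7014 ≈ 7014.0000.

E[X] = 7014 = 7014.0000.


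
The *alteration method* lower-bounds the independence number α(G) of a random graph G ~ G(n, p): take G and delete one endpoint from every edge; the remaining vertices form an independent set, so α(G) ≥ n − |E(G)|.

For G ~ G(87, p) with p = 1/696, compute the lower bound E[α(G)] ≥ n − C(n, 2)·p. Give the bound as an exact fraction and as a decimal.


E[|E(G)|] = C(87, 2)·p = 3741 · (1/696) = 43/8.
E[α(G)] ≥ n − E[|E(G)|] = 87 − 43/8 = 653/8.
Numerically: ≈ 81.625.
(This is only a lower bound; the true E[α(G)] may be larger.)

E[α(G)] ≥ 653/8 ≈ 81.625.


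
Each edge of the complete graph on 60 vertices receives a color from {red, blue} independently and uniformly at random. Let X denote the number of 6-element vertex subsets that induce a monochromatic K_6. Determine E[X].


Let X = Σ_S X_S over the C(60, 6) = 50063860 subsets S of size 6, where X_S = 1 if the K_6 on S is monochromatic.
For a fixed S, the K_6 on S has C(6, 2) = 15 edges. P[all 15 edges red] = (1/2)^15, and likewise for blue, so P[monochromatic] = 2·(1/2)^15 = 2^{1 − 15} = 1/16384.
Summing: E[X] = C(60, 6) · 2^{1 − 15} = 50063860 · 1/16384 = 12515965/4096.
Numerically: E[X] ≈ 3055.656.

E[X] = C(60,6)·2^(1−C(6,2)) = 12515965/4096 ≈ 3055.656.


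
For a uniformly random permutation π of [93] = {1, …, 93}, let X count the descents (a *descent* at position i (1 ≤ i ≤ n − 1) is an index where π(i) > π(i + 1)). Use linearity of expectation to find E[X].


Write X = Σ X_I over i = 1, …, 92, with X_I the indicator of one descent.
There are 92 indicators.
For each fixed i, the pair (π(i), π(i+1)) is a uniformly random ordered pair of distinct values from {1, …, 93}; by symmetry P[π(i) > π(i+1)] = 1/2.
By linearity: E[X] = 92 · (1/2) = (93 − 1) · (1/2) = 46 ≈ 46.000000.

E[X] = 46 = 46.000000.


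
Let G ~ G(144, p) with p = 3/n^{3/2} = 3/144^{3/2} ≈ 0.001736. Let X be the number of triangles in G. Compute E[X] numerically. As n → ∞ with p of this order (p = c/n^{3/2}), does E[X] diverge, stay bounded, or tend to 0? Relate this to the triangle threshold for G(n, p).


Number of potential triangles: C(144, 3) = 487344.
Each occurs with probability p³ ≈ (0.001736)³ ≈ 5.232781e-09.
By linearity: E[X] = C(144, 3)·p³ ≈ 487344 · 5.232781e-09 ≈ 0.0026.
Since α = 3/2 > 1, p = c/n^{3/2} = o(1/n) is below the triangle threshold p ~ 1/n. Asymptotically E[X] ~ (c³/6)·n^{3(1−α)} = (3³/6)·n^{-1.5} → 0, so by Markov's inequality G has no triangles w.h.p.

E[X] ≈ 0.0026; in regime p = Θ(1/n^{3/2}) E[X] tends to 0 (below the triangle threshold p ~ 1/n).


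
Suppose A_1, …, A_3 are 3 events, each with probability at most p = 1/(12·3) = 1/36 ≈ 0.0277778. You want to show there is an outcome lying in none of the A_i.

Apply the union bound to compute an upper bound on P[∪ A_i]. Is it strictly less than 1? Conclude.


Union bound: P[∪_{i=1}^{3} A_i] ≤ Σ_i P[A_i] ≤ 3·p = 3·(1/36) = 1/12.
Numerically: 1/12 ≈ 0.0833333.
Is 1/12 < 1? YES.
Since P[∪ A_i] ≤ 1/12 < 1, the complement has P[∩ A_i^c] ≥ 1 − 1/12 = 11/12 > 0, so some outcome avoids every A_i.

3·p = 1/12 ≈ 0.0833333; existence CERTIFIED by the union bound.


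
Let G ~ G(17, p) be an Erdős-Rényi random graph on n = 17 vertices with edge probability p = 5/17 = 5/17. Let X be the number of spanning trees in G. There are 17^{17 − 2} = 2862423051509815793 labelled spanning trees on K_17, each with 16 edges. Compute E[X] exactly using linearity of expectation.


K_17 has 17^{17 − 2} = 2862423051509815793 labelled spanning trees.
For each such spanning tree H, let X_H = 1 if all 16 edges of H are present in G. Then P[X_H = 1] = p^{16} = (5/17)^{16} = 152587890625/48661191875666868481.
By linearity: E[X] = Σ_H E[X_H] = 2862423051509815793 · p^{16} = 2862423051509815793 · 152587890625/48661191875666868481 = 152587890625/17.
Numerically: E[X] ≈ 8.98e+09.

E[X] = 2862423051509815793 · (5/17)^{16} = 152587890625/17 ≈ 8.98e+09.


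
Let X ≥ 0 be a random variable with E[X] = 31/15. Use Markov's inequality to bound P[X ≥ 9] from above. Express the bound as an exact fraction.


μ = E[X] = 31/15, a = 9.
Markov: P[X ≥ 9] ≤ μ/a = (31/15)/9 = 31/135.
Numerically: ≈ 0.230.
(Since a = 9 > μ = 2.067, the bound 31/135 is < 1 and informative.)

P[X ≥ 9] ≤ 31/135 ≈ 0.230.


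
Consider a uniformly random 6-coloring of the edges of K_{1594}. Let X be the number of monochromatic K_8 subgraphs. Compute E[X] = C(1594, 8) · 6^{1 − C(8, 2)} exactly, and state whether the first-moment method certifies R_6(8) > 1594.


E[X] = C(1594, 8) · 6^{1 − 28} = 1015652773590544255167 · 6^{−27} = 1015652773590544255167/1023490369077469249536.
As a reduced fraction: E[X] = 37616769392242379821/37907050706572935168 ≈ 0.99234.
Is E[X] < 1? YES.
Since E[X] < 1, there exists a 6-coloring of K_{1594} with no monochromatic K_8; hence R_6(8) > 1594.

E[X] = 37616769392242379821/37907050706572935168 ≈ 0.99234; E[X] < 1, so R_6(8) > 1594.


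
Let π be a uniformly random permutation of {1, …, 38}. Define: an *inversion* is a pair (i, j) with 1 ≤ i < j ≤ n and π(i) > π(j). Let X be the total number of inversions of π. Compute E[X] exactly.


Write X = Σ X_I over the C(38, 2) = 703 pairs i < j, with X_I the indicator of one inversion.
There are 703 indicators.
For each fixed pair i < j, the values π(i) and π(j) are two distinct elements of {1, …, 38} in uniformly random order; by symmetry P[π(i) > π(j)] = 1/2.
By linearity: E[X] = 703 · (1/2) = C(38, 2) · (1/2) = 703/2 = 703/2 ≈ 351.500.

E[X] = 703/2 = 351.500.


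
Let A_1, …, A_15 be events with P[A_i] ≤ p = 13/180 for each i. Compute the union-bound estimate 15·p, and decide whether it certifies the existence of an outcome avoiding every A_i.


Union bound: P[∪_{i=1}^{15} A_i] ≤ Σ_i P[A_i] ≤ 15·p = 15·(13/180) = 13/12.
Numerically: 13/12 ≈ 1.083333.
Is 13/12 < 1? NO.
Since the bound 13/12 is ≥ 1, the union bound is uninformative here; it does NOT by itself certify existence.

15·p = 13/12 ≈ 1.083333; existence NOT certified by the union bound.


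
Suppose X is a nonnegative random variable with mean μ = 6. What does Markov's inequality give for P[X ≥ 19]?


μ = E[X] = 6, a = 19.
Markov: P[X ≥ 19] ≤ μ/a = (6)/19 = 6/19.
Numerically: ≈ 0.315789.
(Since a = 19 > μ = 6.000000, the bound 6/19 is < 1 and informative.)

P[X ≥ 19] ≤ 6/19 ≈ 0.315789.


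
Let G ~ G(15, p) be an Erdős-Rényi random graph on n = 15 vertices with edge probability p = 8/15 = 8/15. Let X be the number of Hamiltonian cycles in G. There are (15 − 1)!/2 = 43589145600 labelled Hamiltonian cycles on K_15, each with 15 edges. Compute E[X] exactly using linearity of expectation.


K_15 has (15 − 1)!/2 = 43589145600 labelled Hamiltonian cycles.
For each such Hamiltonian cycle H, let X_H = 1 if all 15 edges of H are present in G. Then P[X_H = 1] = p^{15} = (8/15)^{15} = 35184372088832/437893890380859375.
Summing the indicators: E[X] = Σ_H E[X_H] = 43589145600 · p^{15} = 43589145600 · 35184372088832/437893890380859375 = 252453780711880523776/72081298828125.
Numerically: E[X] ≈ 3.502e+06.

E[X] = 43589145600 · (8/15)^{15} = 252453780711880523776/72081298828125 ≈ 3.502e+06.


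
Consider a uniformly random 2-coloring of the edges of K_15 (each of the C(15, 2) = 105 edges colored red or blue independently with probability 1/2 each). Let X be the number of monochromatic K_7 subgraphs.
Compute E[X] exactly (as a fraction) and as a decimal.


Let X = Σ_S X_S over the C(15, 7) = 6435 subsets S of size 7, where X_S = 1 if the K_7 on S is monochromatic.
For a fixed S, the K_7 on S has C(7, 2) = 21 edges. P[all 21 edges red] = (1/2)^21, and likewise for blue, so P[monochromatic] = 2·(1/2)^21 = 2^{1 − 21} = 1/1048576.
By linearity of expectation: E[X] = C(15, 7) · 2^{1 − 21} = 6435 · 1/1048576 = 6435/1048576.
Numerically: E[X] ≈ 0.006.

E[X] = C(15,7)·2^(1−C(7,2)) = 6435/1048576 ≈ 0.006.


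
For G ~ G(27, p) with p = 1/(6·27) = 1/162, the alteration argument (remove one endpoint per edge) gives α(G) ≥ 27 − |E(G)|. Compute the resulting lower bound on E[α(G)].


E[|E(G)|] = C(27, 2)·p = 351 · (1/162) = 13/6.
E[α(G)] ≥ n − E[|E(G)|] = 27 − 13/6 = 149/6.
Numerically: ≈ 24.83333.
(This is only a lower bound; the true E[α(G)] may be larger.)

E[α(G)] ≥ 149/6 ≈ 24.83333.


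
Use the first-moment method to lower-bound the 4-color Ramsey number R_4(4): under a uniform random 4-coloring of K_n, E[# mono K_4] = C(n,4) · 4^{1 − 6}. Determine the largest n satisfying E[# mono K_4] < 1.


We need C(n, 4) · 4^{1 − 6} < 1, i.e. C(n, 4) < 4^{6 − 1} = 1024.
Check values of n near the boundary:
  n = 10: C(10, 4) = 210; 210 < 1024? YES
  n = 11: C(11, 4) = 330; 330 < 1024? YES
  n = 12: C(12, 4) = 495; 495 < 1024? YES
  n = 13: C(13, 4) = 715; 715 < 1024? YES
  n = 14: C(14, 4) = 1001; 1001 < 1024? YES
  n = 15: C(15, 4) = 1365; 1365 < 1024? NO
  n = 16: C(16, 4) = 1820; 1820 < 1024? NO
The largest n with C(n, 4) < 1024 is n = 14 (where E[X] = 1001/1024 ≈ 0.97754). Hence R_4(4) > 14, i.e. R_4(4) ≥ 15.

Largest n = 14; hence R_4(4) > 14.


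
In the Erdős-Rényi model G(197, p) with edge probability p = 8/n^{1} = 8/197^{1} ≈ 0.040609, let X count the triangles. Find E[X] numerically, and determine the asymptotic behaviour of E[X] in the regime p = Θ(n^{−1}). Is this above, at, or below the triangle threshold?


Number of potential triangles: C(197, 3) = 1254890.
Each occurs with probability p³ ≈ (0.040609)³ ≈ 6.6968610e-05.
By linearity: E[X] = C(197, 3)·p³ ≈ 1254890 · 6.6968610e-05 ≈ 84.03824.
Here α = 1, so p = 8/n is exactly at the triangle threshold p ~ 1/n. Asymptotically E[X] → c³/6 = 8³/6 = 256/3 ≈ 85.33333, a bounded constant. In this regime the triangle count is asymptotically Poisson(c³/6).

E[X] ≈ 84.03824; in regime p = Θ(1/n^{1}) E[X] stays bounded (at the triangle threshold p ~ 1/n).


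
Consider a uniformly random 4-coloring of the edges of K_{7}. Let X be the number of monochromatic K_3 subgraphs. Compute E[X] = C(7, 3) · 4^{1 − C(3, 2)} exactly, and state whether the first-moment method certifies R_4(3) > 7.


E[X] = C(7, 3) · 4^{1 − 3} = 35 · 4^{−2} = 35/16.
As a reduced fraction: E[X] = 35/16 ≈ 2.188.
Is E[X] < 1? NO.
Since E[X] ≥ 1, the first-moment bound is inconclusive at n = 7; it does NOT by itself certify R_4(3) > 7.

E[X] = 35/16 ≈ 2.188; E[X] ≥ 1; first-moment method inconclusive here.


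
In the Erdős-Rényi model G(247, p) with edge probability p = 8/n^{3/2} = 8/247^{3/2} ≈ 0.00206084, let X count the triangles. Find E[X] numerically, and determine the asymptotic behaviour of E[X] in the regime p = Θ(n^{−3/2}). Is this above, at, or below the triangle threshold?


Number of potential triangles: C(247, 3) = 2481115.
Each occurs with probability p³ ≈ (0.00206084)³ ≈ 8.75253128e-09.
By linearity: E[X] = C(247, 3)·p³ ≈ 2481115 · 8.75253128e-09 ≈ 0.021716.
Since α = 3/2 > 1, p = c/n^{3/2} = o(1/n) is below the triangle threshold p ~ 1/n. Asymptotically E[X] ~ (c³/6)·n^{3(1−α)} = (8³/6)·n^{-1.5} → 0, so by Markov's inequality G has no triangles w.h.p.

E[X] ≈ 0.021716; in regime p = Θ(1/n^{3/2}) E[X] tends to 0 (below the triangle threshold p ~ 1/n).


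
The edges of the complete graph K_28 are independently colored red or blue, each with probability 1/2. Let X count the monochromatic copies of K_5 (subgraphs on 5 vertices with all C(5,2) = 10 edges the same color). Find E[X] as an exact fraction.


Let X = Σ_S X_S over the C(28, 5) = 98280 subsets S of size 5, where X_S = 1 if the K_5 on S is monochromatic.
For a fixed S, the K_5 on S has C(5, 2) = 10 edges. P[all 10 edges red] = (1/2)^10, and likewise for blue, so P[monochromatic] = 2·(1/2)^10 = 2^{1 − 10} = 1/512.
By linearity of expectation: E[X] = C(28, 5) · 2^{1 − 10} = 98280 · 1/512 = 12285/64.
Numerically: E[X] ≈ 191.953125.

E[X] = C(28,5)·2^(1−C(5,2)) = 12285/64 ≈ 191.953125.


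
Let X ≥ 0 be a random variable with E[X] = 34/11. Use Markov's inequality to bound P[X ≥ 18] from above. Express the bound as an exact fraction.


μ = E[X] = 34/11, a = 18.
Markov: P[X ≥ 18] ≤ μ/a = (34/11)/18 = 17/99.
Numerically: ≈ 0.1717.
(Since a = 18 > μ = 3.0909, the bound 17/99 is < 1 and informative.)

P[X ≥ 18] ≤ 17/99 ≈ 0.1717.


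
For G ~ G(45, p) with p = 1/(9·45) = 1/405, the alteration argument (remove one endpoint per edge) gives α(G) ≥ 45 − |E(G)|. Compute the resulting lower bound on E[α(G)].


E[|E(G)|] = C(45, 2)·p = 990 · (1/405) = 22/9.
E[α(G)] ≥ n − E[|E(G)|] = 45 − 22/9 = 383/9.
Numerically: ≈ 42.555556.
(This is only a lower bound; the true E[α(G)] may be larger.)

E[α(G)] ≥ 383/9 ≈ 42.555556.


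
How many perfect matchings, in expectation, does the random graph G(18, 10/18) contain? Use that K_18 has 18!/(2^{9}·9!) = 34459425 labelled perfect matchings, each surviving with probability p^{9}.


K_18 has 18!/(2^{9}·9!) = 34459425 labelled perfect matchings.
For each such perfect matching H, let X_H = 1 if all 9 edges of H are present in G. Then P[X_H = 1] = p^{9} = (5/9)^{9} = 1953125/387420489.
By linearity: E[X] = Σ_H E[X_H] = 34459425 · p^{9} = 34459425 · 1953125/387420489 = 830908203125/4782969.
Numerically: E[X] ≈ 173722.

E[X] = 34459425 · (5/9)^{9} = 830908203125/4782969 ≈ 173722.


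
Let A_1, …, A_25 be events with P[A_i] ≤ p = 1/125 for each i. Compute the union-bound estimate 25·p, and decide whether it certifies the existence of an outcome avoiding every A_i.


Union bound: P[∪_{i=1}^{25} A_i] ≤ Σ_i P[A_i] ≤ 25·p = 25·(1/125) = 1/5.
Numerically: 1/5 ≈ 0.2000000.
Is 1/5 < 1? YES.
Since P[∪ A_i] ≤ 1/5 < 1, the complement has P[∩ A_i^c] ≥ 1 − 1/5 = 4/5 > 0, so some outcome avoids every A_i.

25·p = 1/5 ≈ 0.2000000; existence CERTIFIED by the union bound.


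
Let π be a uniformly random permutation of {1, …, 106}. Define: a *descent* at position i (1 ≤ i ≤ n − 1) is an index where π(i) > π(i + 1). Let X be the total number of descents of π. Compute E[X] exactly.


Write X = Σ X_I over i = 1, …, 105, with X_I the indicator of one descent.
There are 105 indicators.
For each fixed i, the pair (π(i), π(i+1)) is a uniformly random ordered pair of distinct values from {1, …, 106}; by symmetry P[π(i) > π(i+1)] = 1/2.
By linearity: E[X] = 105 · (1/2) = (106 − 1) · (1/2) = 105/2 ≈ 52.50000.

E[X] = 105/2 = 52.50000.


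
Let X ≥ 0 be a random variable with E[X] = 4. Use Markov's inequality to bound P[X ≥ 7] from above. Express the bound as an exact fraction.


μ = E[X] = 4, a = 7.
Markov: P[X ≥ 7] ≤ μ/a = (4)/7 = 4/7.
Numerically: ≈ 0.57143.
(Since a = 7 > μ = 4.00000, the bound 4/7 is < 1 and informative.)

P[X ≥ 7] ≤ 4/7 ≈ 0.57143.


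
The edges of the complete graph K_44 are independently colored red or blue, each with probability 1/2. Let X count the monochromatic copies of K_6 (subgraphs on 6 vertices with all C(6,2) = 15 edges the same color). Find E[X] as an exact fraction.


Let X = Σ_S X_S over the C(44, 6) = 7059052 subsets S of size 6, where X_S = 1 if the K_6 on S is monochromatic.
For a fixed S, the K_6 on S has C(6, 2) = 15 edges. P[all 15 edges red] = (1/2)^15, and likewise for blue, so P[monochromatic] = 2·(1/2)^15 = 2^{1 − 15} = 1/16384.
Summing: E[X] = C(44, 6) · 2^{1 − 15} = 7059052 · 1/16384 = 1764763/4096.
Numerically: E[X] ≈ 430.850342.

E[X] = C(44,6)·2^(1−C(6,2)) = 1764763/4096 ≈ 430.850342.


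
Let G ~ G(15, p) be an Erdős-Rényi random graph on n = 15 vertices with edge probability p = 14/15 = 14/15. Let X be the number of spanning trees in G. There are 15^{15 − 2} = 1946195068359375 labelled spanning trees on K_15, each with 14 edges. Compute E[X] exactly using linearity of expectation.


K_15 has 15^{15 − 2} = 1946195068359375 labelled spanning trees.
For each such spanning tree H, let X_H = 1 if all 14 edges of H are present in G. Then P[X_H = 1] = p^{14} = (14/15)^{14} = 11112006825558016/29192926025390625.
By linearity of expectation: E[X] = Σ_H E[X_H] = 1946195068359375 · p^{14} = 1946195068359375 · 11112006825558016/29192926025390625 = 11112006825558016/15.
Numerically: E[X] ≈ 7.408e+14.

E[X] = 1946195068359375 · (14/15)^{14} = 11112006825558016/15 ≈ 7.408e+14.


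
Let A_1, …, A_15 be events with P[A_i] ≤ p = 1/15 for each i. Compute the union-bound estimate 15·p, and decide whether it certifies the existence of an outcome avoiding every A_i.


Union bound: P[∪_{i=1}^{15} A_i] ≤ Σ_i P[A_i] ≤ 15·p = 15·(1/15) = 1.
Numerically: 1 ≈ 1.0000.
Is 1 < 1? NO.
Since the bound 1 is ≥ 1, the union bound is uninformative here; it does NOT by itself certify existence.

15·p = 1 ≈ 1.0000; existence NOT certified by the union bound.


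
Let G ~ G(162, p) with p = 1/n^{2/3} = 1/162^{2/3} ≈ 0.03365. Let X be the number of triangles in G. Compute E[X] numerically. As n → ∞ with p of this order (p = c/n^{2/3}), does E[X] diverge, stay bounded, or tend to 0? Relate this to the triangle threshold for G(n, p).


Number of potential triangles: C(162, 3) = 695520.
Each occurs with probability p³ ≈ (0.03365)³ ≈ 3.8103948e-05.
By linearity: E[X] = C(162, 3)·p³ ≈ 695520 · 3.8103948e-05 ≈ 26.50206.
Since α = 2/3 < 1, p = c/n^{2/3} ≫ 1/n is above the triangle threshold p ~ 1/n. Asymptotically E[X] ~ (c³/6)·n^{3(1−α)} = (1³/6)·n^{1} → ∞; triangles are abundant w.h.p.

E[X] ≈ 26.50206; in regime p = Θ(1/n^{2/3}) E[X] diverges (above the triangle threshold p ~ 1/n).


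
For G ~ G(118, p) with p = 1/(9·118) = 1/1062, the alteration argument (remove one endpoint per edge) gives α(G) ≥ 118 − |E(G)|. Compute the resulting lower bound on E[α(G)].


E[|E(G)|] = C(118, 2)·p = 6903 · (1/1062) = 13/2.
E[α(G)] ≥ n − E[|E(G)|] = 118 − 13/2 = 223/2.
Numerically: ≈ 111.500000.
(This is only a lower bound; the true E[α(G)] may be larger.)

E[α(G)] ≥ 223/2 ≈ 111.500000.


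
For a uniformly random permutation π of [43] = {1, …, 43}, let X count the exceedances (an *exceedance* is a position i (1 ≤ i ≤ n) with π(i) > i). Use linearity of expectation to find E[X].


Write X = Σ_{i=1}^{43} X_i, where X_i = 1_{π(i) > i}.
For each fixed i, π(i) is uniform over {1, …, 43} (marginal of a uniform permutation), so P[π(i) > i] = (n − i)/n. Summing: Σ_{i=1}^{43} (n − i)/n = (0 + 1 + … + 42)/43 = 43(43 − 1)/(2·43) = (43 − 1)/2.
Hence E[X] = Σ_{i=1}^{43} (43 − i)/43 = 21 ≈ 21.0000.

E[X] = 21 = 21.0000.


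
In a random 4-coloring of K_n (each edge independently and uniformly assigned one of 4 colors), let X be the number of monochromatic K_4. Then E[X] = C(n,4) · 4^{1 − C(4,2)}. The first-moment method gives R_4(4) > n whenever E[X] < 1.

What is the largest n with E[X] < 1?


We need C(n, 4) · 4^{1 − 6} < 1, i.e. C(n, 4) < 4^{6 − 1} = 1024.
Check values of n near the boundary:
  n = 12: C(12, 4) = 495; 495 < 1024? YES
  n = 13: C(13, 4) = 715; 715 < 1024? YES
  n = 14: C(14, 4) = 1001; 1001 < 1024? YES
  n = 15: C(15, 4) = 1365; 1365 < 1024? NO
  n = 16: C(16, 4) = 1820; 1820 < 1024? NO
  n = 17: C(17, 4) = 2380; 2380 < 1024? NO
The largest n with C(n, 4) < 1024 is n = 14 (where E[X] = 1001/1024 ≈ 0.978). Hence R_4(4) > 14, i.e. R_4(4) ≥ 15.

Largest n = 14; hence R_4(4) > 14.


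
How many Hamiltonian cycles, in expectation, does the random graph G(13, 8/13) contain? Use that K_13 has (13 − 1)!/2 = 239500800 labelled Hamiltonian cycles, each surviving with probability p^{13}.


K_13 has (13 − 1)!/2 = 239500800 labelled Hamiltonian cycles.
For each such Hamiltonian cycle H, let X_H = 1 if all 13 edges of H are present in G. Then P[X_H = 1] = p^{13} = (8/13)^{13} = 549755813888/302875106592253.
By linearity of expectation: E[X] = Σ_H E[X_H] = 239500800 · p^{13} = 239500800 · 549755813888/302875106592253 = 131666957230827110400/302875106592253.
Numerically: E[X] ≈ 4.35e+05.

E[X] = 239500800 · (8/13)^{13} = 131666957230827110400/302875106592253 ≈ 4.35e+05.


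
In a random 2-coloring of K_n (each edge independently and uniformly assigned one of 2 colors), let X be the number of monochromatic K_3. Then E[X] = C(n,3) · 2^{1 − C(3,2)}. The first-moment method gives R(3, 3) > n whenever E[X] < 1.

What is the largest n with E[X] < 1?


We need C(n, 3) · 2^{1 − 3} < 1, i.e. C(n, 3) < 2^{3 − 1} = 4.
Check values of n near the boundary:
  n = 3: C(3, 3) = 1; 1 < 4? YES
  n = 4: C(4, 3) = 4; 4 < 4? NO
  n = 5: C(5, 3) = 10; 10 < 4? NO
  n = 6: C(6, 3) = 20; 20 < 4? NO
The largest n with C(n, 3) < 4 is n = 3 (where E[X] = 1/4 ≈ 0.25000). Hence R(3, 3) > 3, i.e. R(3, 3) ≥ 4.

Largest n = 3; hence R(3, 3) > 3.


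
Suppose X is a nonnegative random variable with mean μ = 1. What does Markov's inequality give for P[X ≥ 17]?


μ = E[X] = 1, a = 17.
Markov: P[X ≥ 17] ≤ μ/a = (1)/17 = 1/17.
Numerically: ≈ 0.058824.
(Since a = 17 > μ = 1.000000, the bound 1/17 is < 1 and informative.)

P[X ≥ 17] ≤ 1/17 ≈ 0.058824.


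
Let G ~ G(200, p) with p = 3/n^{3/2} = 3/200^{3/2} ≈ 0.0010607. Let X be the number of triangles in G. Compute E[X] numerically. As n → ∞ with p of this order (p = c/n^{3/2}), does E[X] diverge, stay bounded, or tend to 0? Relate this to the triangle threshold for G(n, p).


Number of potential triangles: C(200, 3) = 1313400.
Each occurs with probability p³ ≈ (0.0010607)³ ≈ 1.1932427e-09.
By linearity: E[X] = C(200, 3)·p³ ≈ 1313400 · 1.1932427e-09 ≈ 0.00157.
Since α = 3/2 > 1, p = c/n^{3/2} = o(1/n) is below the triangle threshold p ~ 1/n. Asymptotically E[X] ~ (c³/6)·n^{3(1−α)} = (3³/6)·n^{-1.5} → 0, so by Markov's inequality G has no triangles w.h.p.

E[X] ≈ 0.00157; in regime p = Θ(1/n^{3/2}) E[X] tends to 0 (below the triangle threshold p ~ 1/n).


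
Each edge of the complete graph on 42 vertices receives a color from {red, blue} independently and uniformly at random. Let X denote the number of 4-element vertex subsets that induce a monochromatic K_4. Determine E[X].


Let X = Σ_S X_S over the C(42, 4) = 111930 subsets S of size 4, where X_S = 1 if the K_4 on S is monochromatic.
For a fixed S, the K_4 on S has C(4, 2) = 6 edges. P[all 6 edges red] = (1/2)^6, and likewise for blue, so P[monochromatic] = 2·(1/2)^6 = 2^{1 − 6} = 1/32.
By linearity of expectation: E[X] = C(42, 4) · 2^{1 − 6} = 111930 · 1/32 = 55965/16.
Numerically: E[X] ≈ 3497.8125.

E[X] = C(42,4)·2^(1−C(4,2)) = 55965/16 ≈ 3497.8125.


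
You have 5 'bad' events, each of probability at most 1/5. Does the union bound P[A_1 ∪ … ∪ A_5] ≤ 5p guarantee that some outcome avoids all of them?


Union bound: P[∪_{i=1}^{5} A_i] ≤ Σ_i P[A_i] ≤ 5·p = 5·(1/5) = 1.
Numerically: 1 ≈ 1.00000.
Is 1 < 1? NO.
Since the bound 1 is ≥ 1, the union bound is uninformative here; it does NOT by itself certify existence.

5·p = 1 ≈ 1.00000; existence NOT certified by the union bound.


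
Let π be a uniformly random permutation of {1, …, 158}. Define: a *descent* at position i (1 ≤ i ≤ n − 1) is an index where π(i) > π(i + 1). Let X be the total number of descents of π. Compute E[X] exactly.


Write X = Σ X_I over i = 1, …, 157, with X_I the indicator of one descent.
There are 157 indicators.
For each fixed i, the pair (π(i), π(i+1)) is a uniformly random ordered pair of distinct values from {1, …, 158}; by symmetry P[π(i) > π(i+1)] = 1/2.
By linearity: E[X] = 157 · (1/2) = (158 − 1) · (1/2) = 157/2 ≈ 78.500000.

E[X] = 157/2 = 78.500000.
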